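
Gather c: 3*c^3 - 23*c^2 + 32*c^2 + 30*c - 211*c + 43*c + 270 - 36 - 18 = 3*c^3 + 9*c^2 - 138*c + 216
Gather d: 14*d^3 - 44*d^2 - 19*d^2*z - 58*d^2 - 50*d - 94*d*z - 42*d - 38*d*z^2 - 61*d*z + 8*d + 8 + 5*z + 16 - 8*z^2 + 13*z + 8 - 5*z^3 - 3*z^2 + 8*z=14*d^3 + d^2*(-19*z - 102) + d*(-38*z^2 - 155*z - 84) - 5*z^3 - 11*z^2 + 26*z + 32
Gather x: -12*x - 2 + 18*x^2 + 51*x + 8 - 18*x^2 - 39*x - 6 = 0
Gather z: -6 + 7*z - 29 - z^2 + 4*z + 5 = -z^2 + 11*z - 30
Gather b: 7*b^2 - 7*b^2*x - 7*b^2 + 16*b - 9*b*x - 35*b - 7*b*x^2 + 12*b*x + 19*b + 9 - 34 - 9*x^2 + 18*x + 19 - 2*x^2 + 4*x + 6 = -7*b^2*x + b*(-7*x^2 + 3*x) - 11*x^2 + 22*x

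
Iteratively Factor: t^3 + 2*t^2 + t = (t + 1)*(t^2 + t) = (t + 1)^2*(t)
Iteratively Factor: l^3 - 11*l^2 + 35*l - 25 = (l - 5)*(l^2 - 6*l + 5) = (l - 5)^2*(l - 1)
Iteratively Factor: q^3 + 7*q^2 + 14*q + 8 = (q + 2)*(q^2 + 5*q + 4) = (q + 1)*(q + 2)*(q + 4)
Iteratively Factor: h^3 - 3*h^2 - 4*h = (h)*(h^2 - 3*h - 4) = h*(h - 4)*(h + 1)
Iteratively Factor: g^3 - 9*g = (g - 3)*(g^2 + 3*g) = (g - 3)*(g + 3)*(g)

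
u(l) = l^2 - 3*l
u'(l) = 2*l - 3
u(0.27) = -0.74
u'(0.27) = -2.46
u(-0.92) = 3.61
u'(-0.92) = -4.84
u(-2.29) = 12.11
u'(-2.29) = -7.58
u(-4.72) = 36.44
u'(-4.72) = -12.44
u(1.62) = -2.24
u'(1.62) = 0.24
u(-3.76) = 25.42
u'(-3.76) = -10.52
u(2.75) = -0.69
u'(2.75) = 2.50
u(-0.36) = 1.21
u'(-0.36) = -3.72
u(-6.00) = 54.00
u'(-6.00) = -15.00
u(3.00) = 0.00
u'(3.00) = 3.00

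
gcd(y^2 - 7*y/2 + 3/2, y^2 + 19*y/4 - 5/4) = 1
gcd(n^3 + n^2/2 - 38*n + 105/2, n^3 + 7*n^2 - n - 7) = n + 7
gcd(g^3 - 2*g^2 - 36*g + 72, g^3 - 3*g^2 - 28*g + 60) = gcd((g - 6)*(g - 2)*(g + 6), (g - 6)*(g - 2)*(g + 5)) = g^2 - 8*g + 12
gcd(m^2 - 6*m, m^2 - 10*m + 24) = m - 6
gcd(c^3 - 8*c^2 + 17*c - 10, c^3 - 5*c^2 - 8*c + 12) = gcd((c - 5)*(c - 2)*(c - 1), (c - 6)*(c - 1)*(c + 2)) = c - 1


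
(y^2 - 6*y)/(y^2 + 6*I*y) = (y - 6)/(y + 6*I)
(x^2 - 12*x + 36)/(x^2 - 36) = (x - 6)/(x + 6)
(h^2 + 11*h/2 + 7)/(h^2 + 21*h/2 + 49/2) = (h + 2)/(h + 7)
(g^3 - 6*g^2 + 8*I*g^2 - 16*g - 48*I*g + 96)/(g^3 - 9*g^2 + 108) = (g^2 + 8*I*g - 16)/(g^2 - 3*g - 18)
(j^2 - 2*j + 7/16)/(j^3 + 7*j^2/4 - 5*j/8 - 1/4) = (16*j^2 - 32*j + 7)/(2*(8*j^3 + 14*j^2 - 5*j - 2))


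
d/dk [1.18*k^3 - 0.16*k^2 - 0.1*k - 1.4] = 3.54*k^2 - 0.32*k - 0.1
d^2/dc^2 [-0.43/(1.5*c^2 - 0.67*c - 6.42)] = (-1.935*c^2 + 0.8643*c + 0.43*(3.0*c - 0.67)*(6.0*c - 1.34) + 8.2818)/(-1.5*c^2 + 0.67*c + 6.42)^3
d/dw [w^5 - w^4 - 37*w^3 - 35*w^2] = w*(5*w^3 - 4*w^2 - 111*w - 70)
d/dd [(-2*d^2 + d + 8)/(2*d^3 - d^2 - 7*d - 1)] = (4*d^4 - 4*d^3 - 33*d^2 + 20*d + 55)/(4*d^6 - 4*d^5 - 27*d^4 + 10*d^3 + 51*d^2 + 14*d + 1)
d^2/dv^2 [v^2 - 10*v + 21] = 2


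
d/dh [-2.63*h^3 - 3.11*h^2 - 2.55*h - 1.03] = -7.89*h^2 - 6.22*h - 2.55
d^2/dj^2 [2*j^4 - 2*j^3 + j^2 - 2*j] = 24*j^2 - 12*j + 2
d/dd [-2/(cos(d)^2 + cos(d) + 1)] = -2*(2*cos(d) + 1)*sin(d)/(cos(d)^2 + cos(d) + 1)^2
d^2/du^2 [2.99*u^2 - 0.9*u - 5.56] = 5.98000000000000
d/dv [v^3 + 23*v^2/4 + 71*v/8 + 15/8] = 3*v^2 + 23*v/2 + 71/8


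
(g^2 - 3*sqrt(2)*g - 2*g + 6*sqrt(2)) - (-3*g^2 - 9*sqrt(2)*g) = 4*g^2 - 2*g + 6*sqrt(2)*g + 6*sqrt(2)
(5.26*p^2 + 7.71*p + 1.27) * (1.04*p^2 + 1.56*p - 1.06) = 5.4704*p^4 + 16.224*p^3 + 7.7728*p^2 - 6.1914*p - 1.3462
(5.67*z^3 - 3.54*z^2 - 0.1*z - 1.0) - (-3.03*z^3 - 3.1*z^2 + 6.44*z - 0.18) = 8.7*z^3 - 0.44*z^2 - 6.54*z - 0.82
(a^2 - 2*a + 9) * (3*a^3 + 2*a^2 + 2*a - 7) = 3*a^5 - 4*a^4 + 25*a^3 + 7*a^2 + 32*a - 63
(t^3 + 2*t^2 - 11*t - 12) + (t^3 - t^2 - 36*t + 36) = 2*t^3 + t^2 - 47*t + 24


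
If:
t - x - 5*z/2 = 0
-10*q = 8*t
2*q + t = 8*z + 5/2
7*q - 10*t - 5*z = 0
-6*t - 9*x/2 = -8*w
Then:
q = -50/609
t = 125/1218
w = 475/812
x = 550/609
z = -65/203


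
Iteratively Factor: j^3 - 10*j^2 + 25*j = (j - 5)*(j^2 - 5*j) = (j - 5)^2*(j)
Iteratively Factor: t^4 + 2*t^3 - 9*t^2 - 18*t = (t + 2)*(t^3 - 9*t) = (t - 3)*(t + 2)*(t^2 + 3*t) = t*(t - 3)*(t + 2)*(t + 3)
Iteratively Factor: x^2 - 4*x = (x - 4)*(x)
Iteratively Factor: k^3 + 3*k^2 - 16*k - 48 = (k - 4)*(k^2 + 7*k + 12) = (k - 4)*(k + 3)*(k + 4)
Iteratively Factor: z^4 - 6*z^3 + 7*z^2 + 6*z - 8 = (z - 1)*(z^3 - 5*z^2 + 2*z + 8) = (z - 4)*(z - 1)*(z^2 - z - 2) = (z - 4)*(z - 2)*(z - 1)*(z + 1)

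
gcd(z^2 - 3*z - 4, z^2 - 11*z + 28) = z - 4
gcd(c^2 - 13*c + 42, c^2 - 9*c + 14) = c - 7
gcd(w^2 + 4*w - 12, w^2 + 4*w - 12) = w^2 + 4*w - 12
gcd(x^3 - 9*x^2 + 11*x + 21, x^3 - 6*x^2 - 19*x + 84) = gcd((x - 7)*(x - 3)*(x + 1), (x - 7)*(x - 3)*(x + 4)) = x^2 - 10*x + 21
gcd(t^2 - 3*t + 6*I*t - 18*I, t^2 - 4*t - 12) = 1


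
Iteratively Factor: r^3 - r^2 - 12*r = (r)*(r^2 - r - 12) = r*(r + 3)*(r - 4)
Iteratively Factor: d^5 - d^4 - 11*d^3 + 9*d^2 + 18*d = (d - 3)*(d^4 + 2*d^3 - 5*d^2 - 6*d) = (d - 3)*(d - 2)*(d^3 + 4*d^2 + 3*d) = (d - 3)*(d - 2)*(d + 1)*(d^2 + 3*d) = (d - 3)*(d - 2)*(d + 1)*(d + 3)*(d)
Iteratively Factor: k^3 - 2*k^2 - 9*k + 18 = (k + 3)*(k^2 - 5*k + 6) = (k - 3)*(k + 3)*(k - 2)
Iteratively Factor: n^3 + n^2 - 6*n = (n + 3)*(n^2 - 2*n) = n*(n + 3)*(n - 2)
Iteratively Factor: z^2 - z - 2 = (z - 2)*(z + 1)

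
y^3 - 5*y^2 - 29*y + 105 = (y - 7)*(y - 3)*(y + 5)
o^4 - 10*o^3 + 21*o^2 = o^2*(o - 7)*(o - 3)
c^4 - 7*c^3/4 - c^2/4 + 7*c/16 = c*(c - 7/4)*(c - 1/2)*(c + 1/2)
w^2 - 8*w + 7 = (w - 7)*(w - 1)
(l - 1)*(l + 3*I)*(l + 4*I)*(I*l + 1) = I*l^4 - 6*l^3 - I*l^3 + 6*l^2 - 5*I*l^2 - 12*l + 5*I*l + 12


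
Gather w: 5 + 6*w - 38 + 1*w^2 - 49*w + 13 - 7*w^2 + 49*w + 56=-6*w^2 + 6*w + 36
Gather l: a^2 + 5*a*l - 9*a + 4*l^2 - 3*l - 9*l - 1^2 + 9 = a^2 - 9*a + 4*l^2 + l*(5*a - 12) + 8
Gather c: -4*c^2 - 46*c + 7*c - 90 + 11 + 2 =-4*c^2 - 39*c - 77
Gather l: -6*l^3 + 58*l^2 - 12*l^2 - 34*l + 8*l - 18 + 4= -6*l^3 + 46*l^2 - 26*l - 14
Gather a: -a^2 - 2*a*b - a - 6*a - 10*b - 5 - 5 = -a^2 + a*(-2*b - 7) - 10*b - 10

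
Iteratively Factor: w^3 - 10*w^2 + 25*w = (w - 5)*(w^2 - 5*w) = (w - 5)^2*(w)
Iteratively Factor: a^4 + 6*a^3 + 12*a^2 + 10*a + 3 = (a + 1)*(a^3 + 5*a^2 + 7*a + 3) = (a + 1)^2*(a^2 + 4*a + 3) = (a + 1)^3*(a + 3)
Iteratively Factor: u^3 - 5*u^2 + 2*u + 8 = (u - 4)*(u^2 - u - 2) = (u - 4)*(u + 1)*(u - 2)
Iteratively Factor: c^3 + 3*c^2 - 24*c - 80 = (c + 4)*(c^2 - c - 20) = (c + 4)^2*(c - 5)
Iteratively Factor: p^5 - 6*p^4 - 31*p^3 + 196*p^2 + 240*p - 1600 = (p + 4)*(p^4 - 10*p^3 + 9*p^2 + 160*p - 400) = (p - 5)*(p + 4)*(p^3 - 5*p^2 - 16*p + 80) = (p - 5)*(p + 4)^2*(p^2 - 9*p + 20) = (p - 5)*(p - 4)*(p + 4)^2*(p - 5)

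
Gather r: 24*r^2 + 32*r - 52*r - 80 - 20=24*r^2 - 20*r - 100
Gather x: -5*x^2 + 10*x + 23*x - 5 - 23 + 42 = -5*x^2 + 33*x + 14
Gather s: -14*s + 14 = 14 - 14*s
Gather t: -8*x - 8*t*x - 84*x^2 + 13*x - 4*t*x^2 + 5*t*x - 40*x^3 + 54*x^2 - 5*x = t*(-4*x^2 - 3*x) - 40*x^3 - 30*x^2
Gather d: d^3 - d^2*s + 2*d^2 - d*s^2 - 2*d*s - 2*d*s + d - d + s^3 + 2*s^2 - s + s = d^3 + d^2*(2 - s) + d*(-s^2 - 4*s) + s^3 + 2*s^2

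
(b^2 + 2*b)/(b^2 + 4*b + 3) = b*(b + 2)/(b^2 + 4*b + 3)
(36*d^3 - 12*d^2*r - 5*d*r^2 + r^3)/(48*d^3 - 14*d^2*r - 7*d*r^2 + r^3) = (-6*d + r)/(-8*d + r)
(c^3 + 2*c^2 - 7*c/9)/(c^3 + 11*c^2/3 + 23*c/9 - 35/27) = 3*c/(3*c + 5)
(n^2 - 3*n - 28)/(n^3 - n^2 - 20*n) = (n - 7)/(n*(n - 5))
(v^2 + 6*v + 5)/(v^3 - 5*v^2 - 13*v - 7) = (v + 5)/(v^2 - 6*v - 7)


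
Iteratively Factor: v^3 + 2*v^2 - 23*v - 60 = (v + 4)*(v^2 - 2*v - 15) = (v + 3)*(v + 4)*(v - 5)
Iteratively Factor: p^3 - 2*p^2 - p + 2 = (p + 1)*(p^2 - 3*p + 2) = (p - 2)*(p + 1)*(p - 1)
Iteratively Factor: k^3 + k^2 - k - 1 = (k - 1)*(k^2 + 2*k + 1) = (k - 1)*(k + 1)*(k + 1)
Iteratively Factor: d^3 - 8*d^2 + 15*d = (d - 5)*(d^2 - 3*d) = d*(d - 5)*(d - 3)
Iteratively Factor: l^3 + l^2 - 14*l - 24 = (l + 2)*(l^2 - l - 12) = (l + 2)*(l + 3)*(l - 4)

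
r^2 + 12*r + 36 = (r + 6)^2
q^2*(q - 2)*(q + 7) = q^4 + 5*q^3 - 14*q^2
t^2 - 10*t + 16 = (t - 8)*(t - 2)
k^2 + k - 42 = (k - 6)*(k + 7)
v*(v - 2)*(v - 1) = v^3 - 3*v^2 + 2*v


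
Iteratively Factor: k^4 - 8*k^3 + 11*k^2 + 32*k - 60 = (k + 2)*(k^3 - 10*k^2 + 31*k - 30) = (k - 2)*(k + 2)*(k^2 - 8*k + 15) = (k - 5)*(k - 2)*(k + 2)*(k - 3)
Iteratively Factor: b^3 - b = (b - 1)*(b^2 + b) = b*(b - 1)*(b + 1)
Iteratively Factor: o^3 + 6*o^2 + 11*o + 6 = (o + 1)*(o^2 + 5*o + 6) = (o + 1)*(o + 2)*(o + 3)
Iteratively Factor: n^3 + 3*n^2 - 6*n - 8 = (n - 2)*(n^2 + 5*n + 4) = (n - 2)*(n + 1)*(n + 4)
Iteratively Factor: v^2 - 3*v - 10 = (v + 2)*(v - 5)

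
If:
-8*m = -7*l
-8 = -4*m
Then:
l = 16/7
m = 2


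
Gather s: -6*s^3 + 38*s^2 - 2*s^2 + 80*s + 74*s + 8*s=-6*s^3 + 36*s^2 + 162*s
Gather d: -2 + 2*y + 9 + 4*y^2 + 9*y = 4*y^2 + 11*y + 7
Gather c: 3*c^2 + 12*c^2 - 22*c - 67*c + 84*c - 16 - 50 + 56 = 15*c^2 - 5*c - 10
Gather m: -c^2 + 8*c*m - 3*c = -c^2 + 8*c*m - 3*c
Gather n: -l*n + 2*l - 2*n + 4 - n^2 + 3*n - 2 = 2*l - n^2 + n*(1 - l) + 2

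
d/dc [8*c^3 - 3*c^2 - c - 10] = 24*c^2 - 6*c - 1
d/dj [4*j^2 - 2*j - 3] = 8*j - 2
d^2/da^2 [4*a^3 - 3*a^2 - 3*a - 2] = 24*a - 6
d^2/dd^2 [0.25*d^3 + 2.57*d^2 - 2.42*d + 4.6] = 1.5*d + 5.14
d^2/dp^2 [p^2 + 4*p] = 2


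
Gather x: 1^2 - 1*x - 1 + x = 0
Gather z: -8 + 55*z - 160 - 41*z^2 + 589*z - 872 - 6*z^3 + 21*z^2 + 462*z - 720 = -6*z^3 - 20*z^2 + 1106*z - 1760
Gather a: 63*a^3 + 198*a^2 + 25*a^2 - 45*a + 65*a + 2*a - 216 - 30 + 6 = 63*a^3 + 223*a^2 + 22*a - 240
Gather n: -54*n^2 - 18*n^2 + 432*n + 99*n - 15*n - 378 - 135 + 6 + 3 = -72*n^2 + 516*n - 504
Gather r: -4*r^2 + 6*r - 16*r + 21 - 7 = -4*r^2 - 10*r + 14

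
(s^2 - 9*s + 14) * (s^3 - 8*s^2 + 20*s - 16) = s^5 - 17*s^4 + 106*s^3 - 308*s^2 + 424*s - 224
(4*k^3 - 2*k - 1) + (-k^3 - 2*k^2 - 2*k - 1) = 3*k^3 - 2*k^2 - 4*k - 2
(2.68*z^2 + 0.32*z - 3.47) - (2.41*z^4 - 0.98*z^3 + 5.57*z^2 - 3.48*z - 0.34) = -2.41*z^4 + 0.98*z^3 - 2.89*z^2 + 3.8*z - 3.13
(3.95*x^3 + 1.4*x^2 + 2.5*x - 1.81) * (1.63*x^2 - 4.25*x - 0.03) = 6.4385*x^5 - 14.5055*x^4 - 1.9935*x^3 - 13.6173*x^2 + 7.6175*x + 0.0543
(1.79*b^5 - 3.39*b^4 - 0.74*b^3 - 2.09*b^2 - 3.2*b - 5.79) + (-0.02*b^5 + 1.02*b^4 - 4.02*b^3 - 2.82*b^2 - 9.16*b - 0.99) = 1.77*b^5 - 2.37*b^4 - 4.76*b^3 - 4.91*b^2 - 12.36*b - 6.78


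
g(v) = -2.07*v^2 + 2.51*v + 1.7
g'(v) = 2.51 - 4.14*v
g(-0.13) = 1.34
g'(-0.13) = 3.05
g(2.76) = -7.14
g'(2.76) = -8.92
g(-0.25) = 0.94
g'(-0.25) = 3.54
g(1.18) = 1.78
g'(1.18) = -2.38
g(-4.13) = -43.97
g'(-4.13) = 19.61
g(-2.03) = -11.93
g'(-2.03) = 10.91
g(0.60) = 2.46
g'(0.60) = 0.03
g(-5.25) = -68.53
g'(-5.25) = 24.24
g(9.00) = -143.38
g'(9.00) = -34.75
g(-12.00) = -326.50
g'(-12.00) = 52.19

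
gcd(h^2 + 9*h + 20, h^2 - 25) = h + 5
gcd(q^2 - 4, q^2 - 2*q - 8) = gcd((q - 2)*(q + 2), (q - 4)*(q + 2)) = q + 2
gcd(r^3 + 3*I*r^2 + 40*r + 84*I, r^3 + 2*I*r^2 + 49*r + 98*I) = r^2 + 9*I*r - 14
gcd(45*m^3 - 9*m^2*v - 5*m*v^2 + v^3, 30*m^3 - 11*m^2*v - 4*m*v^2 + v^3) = -15*m^2 - 2*m*v + v^2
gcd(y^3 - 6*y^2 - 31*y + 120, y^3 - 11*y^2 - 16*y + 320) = y^2 - 3*y - 40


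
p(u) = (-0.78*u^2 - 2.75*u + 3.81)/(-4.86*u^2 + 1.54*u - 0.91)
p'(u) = (-1.56*u - 2.75)/(-4.86*u^2 + 1.54*u - 0.91) + (9.72*u - 1.54)*(-0.78*u^2 - 2.75*u + 3.81)/(-4.86*u^2 + 1.54*u - 0.91)^2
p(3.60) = 0.28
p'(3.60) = -0.02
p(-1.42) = -0.48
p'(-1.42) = -0.53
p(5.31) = 0.25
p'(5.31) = -0.01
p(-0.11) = -3.60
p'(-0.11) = -6.00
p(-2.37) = -0.19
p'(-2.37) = -0.17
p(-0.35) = -2.29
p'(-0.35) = -4.45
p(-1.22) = -0.60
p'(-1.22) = -0.72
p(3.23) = 0.28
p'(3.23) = -0.01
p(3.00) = 0.29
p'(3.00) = -0.01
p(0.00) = -4.19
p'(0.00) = -4.06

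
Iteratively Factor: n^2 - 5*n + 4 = (n - 4)*(n - 1)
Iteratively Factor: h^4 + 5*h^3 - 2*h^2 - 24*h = (h + 3)*(h^3 + 2*h^2 - 8*h) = (h + 3)*(h + 4)*(h^2 - 2*h) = (h - 2)*(h + 3)*(h + 4)*(h)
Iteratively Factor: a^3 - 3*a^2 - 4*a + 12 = (a - 2)*(a^2 - a - 6) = (a - 3)*(a - 2)*(a + 2)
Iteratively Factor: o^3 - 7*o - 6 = (o + 1)*(o^2 - o - 6) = (o - 3)*(o + 1)*(o + 2)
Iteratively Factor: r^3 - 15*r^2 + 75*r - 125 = (r - 5)*(r^2 - 10*r + 25) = (r - 5)^2*(r - 5)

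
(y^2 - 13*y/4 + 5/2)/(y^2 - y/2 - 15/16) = 4*(y - 2)/(4*y + 3)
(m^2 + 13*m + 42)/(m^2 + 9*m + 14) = (m + 6)/(m + 2)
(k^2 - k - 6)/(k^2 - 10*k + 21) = (k + 2)/(k - 7)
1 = 1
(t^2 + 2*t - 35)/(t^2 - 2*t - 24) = (-t^2 - 2*t + 35)/(-t^2 + 2*t + 24)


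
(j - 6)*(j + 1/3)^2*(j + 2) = j^4 - 10*j^3/3 - 131*j^2/9 - 76*j/9 - 4/3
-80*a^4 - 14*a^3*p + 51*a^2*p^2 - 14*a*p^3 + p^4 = (-8*a + p)*(-5*a + p)*(-2*a + p)*(a + p)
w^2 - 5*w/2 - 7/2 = (w - 7/2)*(w + 1)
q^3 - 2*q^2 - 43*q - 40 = (q - 8)*(q + 1)*(q + 5)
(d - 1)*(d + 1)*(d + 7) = d^3 + 7*d^2 - d - 7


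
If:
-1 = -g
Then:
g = 1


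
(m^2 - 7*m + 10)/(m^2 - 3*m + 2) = (m - 5)/(m - 1)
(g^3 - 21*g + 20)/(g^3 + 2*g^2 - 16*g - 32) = (g^2 + 4*g - 5)/(g^2 + 6*g + 8)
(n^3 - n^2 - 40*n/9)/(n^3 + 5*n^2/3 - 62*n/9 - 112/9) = n*(3*n + 5)/(3*n^2 + 13*n + 14)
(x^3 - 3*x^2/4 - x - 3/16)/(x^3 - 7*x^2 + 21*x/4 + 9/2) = (x + 1/4)/(x - 6)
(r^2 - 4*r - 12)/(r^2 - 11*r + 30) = (r + 2)/(r - 5)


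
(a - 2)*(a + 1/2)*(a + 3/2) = a^3 - 13*a/4 - 3/2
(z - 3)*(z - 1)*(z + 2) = z^3 - 2*z^2 - 5*z + 6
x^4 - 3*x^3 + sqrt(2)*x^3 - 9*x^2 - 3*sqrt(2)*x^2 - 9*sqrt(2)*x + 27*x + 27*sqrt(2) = (x - 3)^2*(x + 3)*(x + sqrt(2))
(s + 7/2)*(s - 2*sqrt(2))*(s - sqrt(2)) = s^3 - 3*sqrt(2)*s^2 + 7*s^2/2 - 21*sqrt(2)*s/2 + 4*s + 14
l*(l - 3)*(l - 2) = l^3 - 5*l^2 + 6*l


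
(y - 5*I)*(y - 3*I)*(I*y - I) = I*y^3 + 8*y^2 - I*y^2 - 8*y - 15*I*y + 15*I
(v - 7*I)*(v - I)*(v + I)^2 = v^4 - 6*I*v^3 + 8*v^2 - 6*I*v + 7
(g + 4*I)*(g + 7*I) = g^2 + 11*I*g - 28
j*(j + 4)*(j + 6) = j^3 + 10*j^2 + 24*j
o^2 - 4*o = o*(o - 4)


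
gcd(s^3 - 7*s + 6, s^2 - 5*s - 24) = s + 3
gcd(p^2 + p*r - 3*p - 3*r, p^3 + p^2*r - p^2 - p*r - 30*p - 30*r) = p + r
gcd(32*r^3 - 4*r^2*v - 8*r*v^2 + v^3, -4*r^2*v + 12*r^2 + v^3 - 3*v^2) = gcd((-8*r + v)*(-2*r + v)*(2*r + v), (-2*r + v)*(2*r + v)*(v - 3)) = 4*r^2 - v^2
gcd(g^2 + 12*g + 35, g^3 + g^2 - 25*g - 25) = g + 5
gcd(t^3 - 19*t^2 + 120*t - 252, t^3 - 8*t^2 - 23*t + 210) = t^2 - 13*t + 42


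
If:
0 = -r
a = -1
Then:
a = -1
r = 0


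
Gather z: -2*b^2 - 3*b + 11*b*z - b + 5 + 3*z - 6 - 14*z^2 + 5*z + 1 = -2*b^2 - 4*b - 14*z^2 + z*(11*b + 8)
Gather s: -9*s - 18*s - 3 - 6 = -27*s - 9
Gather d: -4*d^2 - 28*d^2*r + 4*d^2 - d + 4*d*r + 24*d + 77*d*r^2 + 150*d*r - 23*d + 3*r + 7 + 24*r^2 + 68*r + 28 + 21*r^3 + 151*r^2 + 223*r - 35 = -28*d^2*r + d*(77*r^2 + 154*r) + 21*r^3 + 175*r^2 + 294*r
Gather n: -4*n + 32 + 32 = 64 - 4*n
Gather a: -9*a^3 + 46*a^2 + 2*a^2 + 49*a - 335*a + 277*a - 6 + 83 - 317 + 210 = -9*a^3 + 48*a^2 - 9*a - 30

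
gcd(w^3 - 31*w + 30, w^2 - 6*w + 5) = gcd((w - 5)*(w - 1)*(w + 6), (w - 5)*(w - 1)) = w^2 - 6*w + 5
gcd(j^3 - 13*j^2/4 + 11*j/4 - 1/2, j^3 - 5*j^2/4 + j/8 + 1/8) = j - 1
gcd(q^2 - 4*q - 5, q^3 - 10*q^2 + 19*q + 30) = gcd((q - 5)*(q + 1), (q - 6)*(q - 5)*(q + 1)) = q^2 - 4*q - 5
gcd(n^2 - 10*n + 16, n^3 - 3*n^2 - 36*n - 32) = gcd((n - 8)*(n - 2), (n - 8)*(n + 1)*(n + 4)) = n - 8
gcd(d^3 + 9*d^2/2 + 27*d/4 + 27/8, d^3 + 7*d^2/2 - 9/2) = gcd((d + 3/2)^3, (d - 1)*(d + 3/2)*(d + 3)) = d + 3/2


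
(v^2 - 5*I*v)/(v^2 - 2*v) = (v - 5*I)/(v - 2)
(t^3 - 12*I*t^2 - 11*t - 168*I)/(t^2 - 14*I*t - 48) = (t^2 - 4*I*t + 21)/(t - 6*I)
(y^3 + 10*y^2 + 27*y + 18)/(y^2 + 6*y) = y + 4 + 3/y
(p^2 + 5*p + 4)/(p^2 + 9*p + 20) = (p + 1)/(p + 5)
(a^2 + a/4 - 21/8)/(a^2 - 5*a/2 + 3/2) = (a + 7/4)/(a - 1)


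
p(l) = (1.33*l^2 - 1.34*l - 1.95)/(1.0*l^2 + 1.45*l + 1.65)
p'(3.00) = 0.24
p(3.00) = 0.40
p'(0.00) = 0.23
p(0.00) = -1.18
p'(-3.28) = 0.15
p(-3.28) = 2.19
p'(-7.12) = 0.06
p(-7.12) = 1.79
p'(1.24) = 0.64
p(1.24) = -0.31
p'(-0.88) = -3.14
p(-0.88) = 0.23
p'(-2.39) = -0.03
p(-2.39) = 2.27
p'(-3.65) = 0.15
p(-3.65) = 2.13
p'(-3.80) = 0.15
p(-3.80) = 2.11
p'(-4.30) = 0.13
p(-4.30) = 2.04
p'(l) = (-2.0*l - 1.45)*(1.33*l^2 - 1.34*l - 1.95)/(1.0*l^2 + 1.45*l + 1.65)^2 + (2.66*l - 1.34)/(1.0*l^2 + 1.45*l + 1.65) = (3.2685*l^2 + 8.289*l + 0.6165)/(1.0*l^4 + 2.9*l^3 + 5.4025*l^2 + 4.785*l + 2.7225)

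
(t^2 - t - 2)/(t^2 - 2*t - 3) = (t - 2)/(t - 3)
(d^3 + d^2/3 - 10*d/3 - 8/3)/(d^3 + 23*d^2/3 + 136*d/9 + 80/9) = 3*(d^2 - d - 2)/(3*d^2 + 19*d + 20)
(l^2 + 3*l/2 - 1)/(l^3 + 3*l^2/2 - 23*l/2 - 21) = (2*l - 1)/(2*l^2 - l - 21)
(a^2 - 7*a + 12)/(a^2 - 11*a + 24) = (a - 4)/(a - 8)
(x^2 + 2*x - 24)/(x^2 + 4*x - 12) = (x - 4)/(x - 2)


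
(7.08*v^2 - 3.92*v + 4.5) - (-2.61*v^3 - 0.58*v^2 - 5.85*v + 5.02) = 2.61*v^3 + 7.66*v^2 + 1.93*v - 0.52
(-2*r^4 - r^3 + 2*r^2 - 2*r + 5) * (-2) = 4*r^4 + 2*r^3 - 4*r^2 + 4*r - 10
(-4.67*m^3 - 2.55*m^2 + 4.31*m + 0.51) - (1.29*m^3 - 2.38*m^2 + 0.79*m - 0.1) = -5.96*m^3 - 0.17*m^2 + 3.52*m + 0.61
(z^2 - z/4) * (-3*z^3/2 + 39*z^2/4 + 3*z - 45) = -3*z^5/2 + 81*z^4/8 + 9*z^3/16 - 183*z^2/4 + 45*z/4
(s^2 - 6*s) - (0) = s^2 - 6*s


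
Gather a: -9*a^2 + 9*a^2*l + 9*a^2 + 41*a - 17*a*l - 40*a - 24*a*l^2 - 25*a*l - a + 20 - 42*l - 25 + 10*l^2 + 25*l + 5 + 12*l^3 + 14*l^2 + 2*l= 9*a^2*l + a*(-24*l^2 - 42*l) + 12*l^3 + 24*l^2 - 15*l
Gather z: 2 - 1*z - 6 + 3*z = 2*z - 4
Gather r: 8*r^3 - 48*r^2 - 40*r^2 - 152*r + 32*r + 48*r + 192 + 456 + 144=8*r^3 - 88*r^2 - 72*r + 792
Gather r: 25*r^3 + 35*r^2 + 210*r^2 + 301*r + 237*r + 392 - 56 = 25*r^3 + 245*r^2 + 538*r + 336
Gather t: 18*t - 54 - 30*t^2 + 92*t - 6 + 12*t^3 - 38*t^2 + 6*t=12*t^3 - 68*t^2 + 116*t - 60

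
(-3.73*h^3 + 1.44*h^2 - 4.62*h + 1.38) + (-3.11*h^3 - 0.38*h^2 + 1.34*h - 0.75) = -6.84*h^3 + 1.06*h^2 - 3.28*h + 0.63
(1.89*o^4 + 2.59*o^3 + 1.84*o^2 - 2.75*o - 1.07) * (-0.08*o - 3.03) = -0.1512*o^5 - 5.9339*o^4 - 7.9949*o^3 - 5.3552*o^2 + 8.4181*o + 3.2421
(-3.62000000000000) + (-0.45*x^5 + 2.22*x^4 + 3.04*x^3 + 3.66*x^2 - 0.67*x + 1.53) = -0.45*x^5 + 2.22*x^4 + 3.04*x^3 + 3.66*x^2 - 0.67*x - 2.09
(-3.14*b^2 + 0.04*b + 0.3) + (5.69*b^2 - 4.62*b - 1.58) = 2.55*b^2 - 4.58*b - 1.28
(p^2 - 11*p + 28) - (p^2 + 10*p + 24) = 4 - 21*p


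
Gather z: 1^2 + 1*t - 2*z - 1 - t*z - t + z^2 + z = z^2 + z*(-t - 1)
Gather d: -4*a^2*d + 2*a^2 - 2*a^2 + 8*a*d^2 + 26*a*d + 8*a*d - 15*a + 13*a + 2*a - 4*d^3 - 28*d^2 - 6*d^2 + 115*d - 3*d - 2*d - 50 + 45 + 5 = -4*d^3 + d^2*(8*a - 34) + d*(-4*a^2 + 34*a + 110)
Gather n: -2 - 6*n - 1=-6*n - 3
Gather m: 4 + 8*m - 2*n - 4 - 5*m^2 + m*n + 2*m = -5*m^2 + m*(n + 10) - 2*n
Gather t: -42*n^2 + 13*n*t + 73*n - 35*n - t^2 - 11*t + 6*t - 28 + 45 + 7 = -42*n^2 + 38*n - t^2 + t*(13*n - 5) + 24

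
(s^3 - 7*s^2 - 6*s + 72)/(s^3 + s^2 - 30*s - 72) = (s - 4)/(s + 4)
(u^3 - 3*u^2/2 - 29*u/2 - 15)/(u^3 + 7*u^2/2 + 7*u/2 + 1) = (2*u^2 - 7*u - 15)/(2*u^2 + 3*u + 1)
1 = 1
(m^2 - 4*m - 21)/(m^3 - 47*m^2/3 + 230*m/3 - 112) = 3*(m + 3)/(3*m^2 - 26*m + 48)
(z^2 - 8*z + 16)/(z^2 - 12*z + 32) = (z - 4)/(z - 8)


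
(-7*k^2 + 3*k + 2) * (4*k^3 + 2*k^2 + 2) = -28*k^5 - 2*k^4 + 14*k^3 - 10*k^2 + 6*k + 4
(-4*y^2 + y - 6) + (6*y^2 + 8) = 2*y^2 + y + 2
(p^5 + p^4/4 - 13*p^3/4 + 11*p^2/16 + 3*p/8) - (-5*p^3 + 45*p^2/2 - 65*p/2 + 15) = p^5 + p^4/4 + 7*p^3/4 - 349*p^2/16 + 263*p/8 - 15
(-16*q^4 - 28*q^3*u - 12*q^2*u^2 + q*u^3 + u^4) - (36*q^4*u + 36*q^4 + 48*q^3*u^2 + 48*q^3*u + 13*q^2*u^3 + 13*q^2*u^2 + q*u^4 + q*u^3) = -36*q^4*u - 52*q^4 - 48*q^3*u^2 - 76*q^3*u - 13*q^2*u^3 - 25*q^2*u^2 - q*u^4 + u^4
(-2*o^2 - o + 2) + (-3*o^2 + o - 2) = -5*o^2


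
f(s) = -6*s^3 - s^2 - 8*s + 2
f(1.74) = -46.56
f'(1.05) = -29.94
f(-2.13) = 72.48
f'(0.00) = -8.00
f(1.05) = -14.45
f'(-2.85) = -148.50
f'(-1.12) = -28.34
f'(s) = -18*s^2 - 2*s - 8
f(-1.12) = 18.14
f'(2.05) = -87.74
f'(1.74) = -65.98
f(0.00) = 2.00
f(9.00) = -4525.00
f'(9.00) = -1484.00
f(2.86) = -169.42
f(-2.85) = 155.57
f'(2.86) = -160.95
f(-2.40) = 98.38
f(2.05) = -70.29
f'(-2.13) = -85.40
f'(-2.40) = -106.88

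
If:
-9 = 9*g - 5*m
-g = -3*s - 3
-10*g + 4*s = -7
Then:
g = 9/26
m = 63/26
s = -23/26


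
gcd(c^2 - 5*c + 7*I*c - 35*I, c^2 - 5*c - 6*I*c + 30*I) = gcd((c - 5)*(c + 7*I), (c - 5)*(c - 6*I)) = c - 5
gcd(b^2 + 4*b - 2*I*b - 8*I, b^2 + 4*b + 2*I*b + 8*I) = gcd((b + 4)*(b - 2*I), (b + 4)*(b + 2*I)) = b + 4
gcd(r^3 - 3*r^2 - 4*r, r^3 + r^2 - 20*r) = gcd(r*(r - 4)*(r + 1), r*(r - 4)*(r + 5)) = r^2 - 4*r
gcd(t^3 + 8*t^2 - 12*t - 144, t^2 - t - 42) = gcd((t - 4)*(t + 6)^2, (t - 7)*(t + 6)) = t + 6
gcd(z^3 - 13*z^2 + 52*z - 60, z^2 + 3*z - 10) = z - 2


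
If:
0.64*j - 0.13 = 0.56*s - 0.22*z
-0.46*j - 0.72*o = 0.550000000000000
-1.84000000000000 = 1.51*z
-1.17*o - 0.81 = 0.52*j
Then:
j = -0.37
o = -0.53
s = -1.13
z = -1.22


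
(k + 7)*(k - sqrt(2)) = k^2 - sqrt(2)*k + 7*k - 7*sqrt(2)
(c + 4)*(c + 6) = c^2 + 10*c + 24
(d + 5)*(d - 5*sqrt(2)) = d^2 - 5*sqrt(2)*d + 5*d - 25*sqrt(2)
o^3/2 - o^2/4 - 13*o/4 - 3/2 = (o/2 + 1)*(o - 3)*(o + 1/2)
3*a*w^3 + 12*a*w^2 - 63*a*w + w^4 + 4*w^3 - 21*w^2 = w*(3*a + w)*(w - 3)*(w + 7)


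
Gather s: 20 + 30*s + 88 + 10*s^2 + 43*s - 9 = 10*s^2 + 73*s + 99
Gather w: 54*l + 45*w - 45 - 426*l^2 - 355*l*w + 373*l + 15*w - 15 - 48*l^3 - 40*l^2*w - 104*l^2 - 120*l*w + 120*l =-48*l^3 - 530*l^2 + 547*l + w*(-40*l^2 - 475*l + 60) - 60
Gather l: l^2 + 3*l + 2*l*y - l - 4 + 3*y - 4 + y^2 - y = l^2 + l*(2*y + 2) + y^2 + 2*y - 8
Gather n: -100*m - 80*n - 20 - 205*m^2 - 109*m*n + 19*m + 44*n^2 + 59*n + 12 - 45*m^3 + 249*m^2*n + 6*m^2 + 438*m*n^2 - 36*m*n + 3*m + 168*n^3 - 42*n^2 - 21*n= -45*m^3 - 199*m^2 - 78*m + 168*n^3 + n^2*(438*m + 2) + n*(249*m^2 - 145*m - 42) - 8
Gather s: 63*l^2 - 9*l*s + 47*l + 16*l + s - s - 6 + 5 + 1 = 63*l^2 - 9*l*s + 63*l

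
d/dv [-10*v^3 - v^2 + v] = -30*v^2 - 2*v + 1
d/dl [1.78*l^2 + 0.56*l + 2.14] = 3.56*l + 0.56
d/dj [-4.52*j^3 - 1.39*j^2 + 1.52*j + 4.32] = -13.56*j^2 - 2.78*j + 1.52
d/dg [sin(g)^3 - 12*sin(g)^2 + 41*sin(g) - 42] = (3*sin(g)^2 - 24*sin(g) + 41)*cos(g)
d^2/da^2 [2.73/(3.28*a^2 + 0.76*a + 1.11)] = (-58.740864*a^2 - 13.610688*a + 2.73*(6.56*a + 0.76)*(13.12*a + 1.52) - 19.878768)/(3.28*a^2 + 0.76*a + 1.11)^3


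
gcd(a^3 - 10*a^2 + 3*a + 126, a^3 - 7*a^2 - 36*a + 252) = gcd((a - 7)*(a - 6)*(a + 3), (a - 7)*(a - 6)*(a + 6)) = a^2 - 13*a + 42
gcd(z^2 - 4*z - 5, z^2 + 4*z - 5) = 1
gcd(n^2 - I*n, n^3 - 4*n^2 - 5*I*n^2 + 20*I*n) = n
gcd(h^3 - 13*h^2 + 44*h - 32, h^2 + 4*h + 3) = 1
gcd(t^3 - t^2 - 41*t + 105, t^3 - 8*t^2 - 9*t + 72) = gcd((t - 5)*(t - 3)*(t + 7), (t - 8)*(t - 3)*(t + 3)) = t - 3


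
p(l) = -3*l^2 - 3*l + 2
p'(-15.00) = 87.00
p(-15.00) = -628.00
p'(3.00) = -21.00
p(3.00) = -34.00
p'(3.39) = -23.34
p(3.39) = -42.65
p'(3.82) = -25.92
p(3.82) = -53.24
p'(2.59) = -18.54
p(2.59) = -25.89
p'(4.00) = -27.00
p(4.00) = -58.00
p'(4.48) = -29.88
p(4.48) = -71.65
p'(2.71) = -19.26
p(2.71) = -28.16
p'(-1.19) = 4.14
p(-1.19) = 1.32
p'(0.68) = -7.08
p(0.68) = -1.43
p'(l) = -6*l - 3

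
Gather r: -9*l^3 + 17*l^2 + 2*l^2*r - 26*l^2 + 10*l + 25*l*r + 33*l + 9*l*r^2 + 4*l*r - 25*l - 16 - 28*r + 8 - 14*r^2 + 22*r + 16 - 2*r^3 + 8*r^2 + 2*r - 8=-9*l^3 - 9*l^2 + 18*l - 2*r^3 + r^2*(9*l - 6) + r*(2*l^2 + 29*l - 4)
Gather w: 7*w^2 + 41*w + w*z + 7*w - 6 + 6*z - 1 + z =7*w^2 + w*(z + 48) + 7*z - 7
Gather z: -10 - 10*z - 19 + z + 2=-9*z - 27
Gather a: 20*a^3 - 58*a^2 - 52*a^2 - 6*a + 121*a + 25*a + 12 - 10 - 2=20*a^3 - 110*a^2 + 140*a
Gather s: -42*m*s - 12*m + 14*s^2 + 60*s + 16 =-12*m + 14*s^2 + s*(60 - 42*m) + 16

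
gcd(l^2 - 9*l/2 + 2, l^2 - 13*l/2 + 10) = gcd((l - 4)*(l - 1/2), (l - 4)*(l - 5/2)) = l - 4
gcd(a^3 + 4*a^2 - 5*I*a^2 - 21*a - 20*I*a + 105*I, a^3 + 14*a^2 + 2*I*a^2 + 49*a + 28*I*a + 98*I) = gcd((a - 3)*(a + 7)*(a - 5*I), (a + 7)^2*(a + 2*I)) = a + 7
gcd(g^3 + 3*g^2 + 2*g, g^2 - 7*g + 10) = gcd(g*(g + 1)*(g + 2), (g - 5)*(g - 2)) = 1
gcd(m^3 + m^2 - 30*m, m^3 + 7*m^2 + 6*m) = m^2 + 6*m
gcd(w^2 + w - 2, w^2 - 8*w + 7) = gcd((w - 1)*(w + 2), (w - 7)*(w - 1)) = w - 1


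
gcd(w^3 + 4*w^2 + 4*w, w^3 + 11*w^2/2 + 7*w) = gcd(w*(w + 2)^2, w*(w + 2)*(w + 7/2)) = w^2 + 2*w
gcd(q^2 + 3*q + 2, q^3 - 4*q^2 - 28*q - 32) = q + 2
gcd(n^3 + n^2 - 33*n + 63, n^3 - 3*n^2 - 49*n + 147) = n^2 + 4*n - 21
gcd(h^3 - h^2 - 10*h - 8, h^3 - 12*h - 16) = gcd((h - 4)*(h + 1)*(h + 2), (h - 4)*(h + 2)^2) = h^2 - 2*h - 8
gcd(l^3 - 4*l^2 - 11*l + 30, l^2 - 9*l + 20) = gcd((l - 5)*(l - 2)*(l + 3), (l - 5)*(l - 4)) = l - 5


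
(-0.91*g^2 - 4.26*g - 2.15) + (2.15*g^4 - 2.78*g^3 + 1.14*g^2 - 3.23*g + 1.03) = 2.15*g^4 - 2.78*g^3 + 0.23*g^2 - 7.49*g - 1.12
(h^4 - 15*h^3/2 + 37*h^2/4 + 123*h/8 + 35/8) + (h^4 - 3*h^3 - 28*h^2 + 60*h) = 2*h^4 - 21*h^3/2 - 75*h^2/4 + 603*h/8 + 35/8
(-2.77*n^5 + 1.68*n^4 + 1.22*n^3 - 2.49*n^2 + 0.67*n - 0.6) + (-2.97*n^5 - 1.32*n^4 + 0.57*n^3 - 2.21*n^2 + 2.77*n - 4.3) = -5.74*n^5 + 0.36*n^4 + 1.79*n^3 - 4.7*n^2 + 3.44*n - 4.9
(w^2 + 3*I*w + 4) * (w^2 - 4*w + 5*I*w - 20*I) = w^4 - 4*w^3 + 8*I*w^3 - 11*w^2 - 32*I*w^2 + 44*w + 20*I*w - 80*I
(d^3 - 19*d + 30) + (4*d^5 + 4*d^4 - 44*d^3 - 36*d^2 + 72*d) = 4*d^5 + 4*d^4 - 43*d^3 - 36*d^2 + 53*d + 30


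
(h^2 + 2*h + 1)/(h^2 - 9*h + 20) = (h^2 + 2*h + 1)/(h^2 - 9*h + 20)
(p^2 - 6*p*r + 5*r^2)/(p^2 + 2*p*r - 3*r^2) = (p - 5*r)/(p + 3*r)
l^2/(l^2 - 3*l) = l/(l - 3)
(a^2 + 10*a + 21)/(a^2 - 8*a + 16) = (a^2 + 10*a + 21)/(a^2 - 8*a + 16)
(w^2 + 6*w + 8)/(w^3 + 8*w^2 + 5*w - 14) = (w + 4)/(w^2 + 6*w - 7)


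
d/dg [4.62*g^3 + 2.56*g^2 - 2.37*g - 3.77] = 13.86*g^2 + 5.12*g - 2.37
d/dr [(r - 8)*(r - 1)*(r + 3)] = 3*r^2 - 12*r - 19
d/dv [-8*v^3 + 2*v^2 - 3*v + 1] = -24*v^2 + 4*v - 3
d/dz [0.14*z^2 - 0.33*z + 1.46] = 0.28*z - 0.33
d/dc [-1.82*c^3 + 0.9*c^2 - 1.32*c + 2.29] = -5.46*c^2 + 1.8*c - 1.32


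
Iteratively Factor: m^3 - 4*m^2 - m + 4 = (m - 4)*(m^2 - 1) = (m - 4)*(m - 1)*(m + 1)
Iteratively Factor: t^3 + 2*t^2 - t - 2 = (t + 1)*(t^2 + t - 2) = (t - 1)*(t + 1)*(t + 2)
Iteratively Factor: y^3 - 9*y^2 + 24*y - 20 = (y - 2)*(y^2 - 7*y + 10) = (y - 5)*(y - 2)*(y - 2)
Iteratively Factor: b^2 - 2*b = (b - 2)*(b)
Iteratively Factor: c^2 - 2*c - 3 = (c + 1)*(c - 3)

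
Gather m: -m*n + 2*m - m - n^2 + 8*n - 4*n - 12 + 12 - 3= m*(1 - n) - n^2 + 4*n - 3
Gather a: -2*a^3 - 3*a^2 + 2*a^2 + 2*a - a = -2*a^3 - a^2 + a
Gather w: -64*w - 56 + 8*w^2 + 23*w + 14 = 8*w^2 - 41*w - 42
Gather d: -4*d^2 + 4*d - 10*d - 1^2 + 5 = -4*d^2 - 6*d + 4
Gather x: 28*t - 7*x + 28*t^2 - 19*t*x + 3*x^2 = 28*t^2 + 28*t + 3*x^2 + x*(-19*t - 7)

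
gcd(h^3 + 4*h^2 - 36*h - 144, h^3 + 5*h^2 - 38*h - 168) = h^2 - 2*h - 24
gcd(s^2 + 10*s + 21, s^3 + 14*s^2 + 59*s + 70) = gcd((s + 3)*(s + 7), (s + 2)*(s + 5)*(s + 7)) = s + 7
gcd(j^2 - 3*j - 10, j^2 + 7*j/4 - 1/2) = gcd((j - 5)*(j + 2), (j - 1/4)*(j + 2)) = j + 2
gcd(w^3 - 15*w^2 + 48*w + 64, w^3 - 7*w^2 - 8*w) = w^2 - 7*w - 8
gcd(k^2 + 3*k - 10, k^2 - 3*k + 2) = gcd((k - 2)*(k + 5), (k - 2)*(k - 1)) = k - 2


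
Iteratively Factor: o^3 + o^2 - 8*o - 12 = (o + 2)*(o^2 - o - 6) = (o - 3)*(o + 2)*(o + 2)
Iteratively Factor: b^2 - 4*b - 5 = (b + 1)*(b - 5)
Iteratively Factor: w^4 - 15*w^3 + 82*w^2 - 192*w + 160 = (w - 2)*(w^3 - 13*w^2 + 56*w - 80) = (w - 4)*(w - 2)*(w^2 - 9*w + 20) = (w - 5)*(w - 4)*(w - 2)*(w - 4)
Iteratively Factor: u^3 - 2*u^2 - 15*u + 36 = (u - 3)*(u^2 + u - 12) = (u - 3)^2*(u + 4)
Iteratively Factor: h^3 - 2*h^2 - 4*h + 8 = (h - 2)*(h^2 - 4) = (h - 2)^2*(h + 2)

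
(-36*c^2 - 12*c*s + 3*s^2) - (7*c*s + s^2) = -36*c^2 - 19*c*s + 2*s^2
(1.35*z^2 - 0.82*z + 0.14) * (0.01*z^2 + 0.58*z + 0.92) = 0.0135*z^4 + 0.7748*z^3 + 0.7678*z^2 - 0.6732*z + 0.1288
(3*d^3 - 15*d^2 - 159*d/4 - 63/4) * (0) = 0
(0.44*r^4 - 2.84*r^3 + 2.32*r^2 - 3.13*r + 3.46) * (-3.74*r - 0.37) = -1.6456*r^5 + 10.4588*r^4 - 7.626*r^3 + 10.8478*r^2 - 11.7823*r - 1.2802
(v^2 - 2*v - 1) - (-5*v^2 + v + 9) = 6*v^2 - 3*v - 10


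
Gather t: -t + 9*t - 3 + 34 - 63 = 8*t - 32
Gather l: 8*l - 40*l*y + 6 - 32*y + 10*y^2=l*(8 - 40*y) + 10*y^2 - 32*y + 6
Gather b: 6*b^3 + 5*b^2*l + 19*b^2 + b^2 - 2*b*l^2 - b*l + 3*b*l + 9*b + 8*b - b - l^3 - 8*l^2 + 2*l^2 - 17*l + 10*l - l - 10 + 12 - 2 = 6*b^3 + b^2*(5*l + 20) + b*(-2*l^2 + 2*l + 16) - l^3 - 6*l^2 - 8*l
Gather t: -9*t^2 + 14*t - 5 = -9*t^2 + 14*t - 5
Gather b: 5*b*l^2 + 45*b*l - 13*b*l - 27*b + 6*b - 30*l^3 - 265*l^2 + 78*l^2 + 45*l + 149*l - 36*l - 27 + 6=b*(5*l^2 + 32*l - 21) - 30*l^3 - 187*l^2 + 158*l - 21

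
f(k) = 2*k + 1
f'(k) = 2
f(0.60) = 2.20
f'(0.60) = 2.00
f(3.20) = 7.40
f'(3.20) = 2.00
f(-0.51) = -0.02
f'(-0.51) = 2.00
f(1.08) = 3.16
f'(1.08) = 2.00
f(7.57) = 16.14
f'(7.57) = 2.00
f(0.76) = 2.52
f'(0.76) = 2.00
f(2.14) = 5.28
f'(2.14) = 2.00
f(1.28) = 3.56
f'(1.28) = 2.00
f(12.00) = 25.00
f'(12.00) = 2.00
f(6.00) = 13.00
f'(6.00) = 2.00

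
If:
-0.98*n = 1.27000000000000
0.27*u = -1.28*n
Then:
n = -1.30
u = 6.14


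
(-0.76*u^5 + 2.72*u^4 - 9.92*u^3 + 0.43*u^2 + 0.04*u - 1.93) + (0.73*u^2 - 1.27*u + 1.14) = -0.76*u^5 + 2.72*u^4 - 9.92*u^3 + 1.16*u^2 - 1.23*u - 0.79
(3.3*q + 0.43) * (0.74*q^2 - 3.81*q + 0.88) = 2.442*q^3 - 12.2548*q^2 + 1.2657*q + 0.3784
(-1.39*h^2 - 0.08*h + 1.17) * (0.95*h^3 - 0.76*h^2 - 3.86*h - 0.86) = -1.3205*h^5 + 0.9804*h^4 + 6.5377*h^3 + 0.615*h^2 - 4.4474*h - 1.0062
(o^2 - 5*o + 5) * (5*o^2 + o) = 5*o^4 - 24*o^3 + 20*o^2 + 5*o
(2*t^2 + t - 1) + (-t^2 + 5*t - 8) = t^2 + 6*t - 9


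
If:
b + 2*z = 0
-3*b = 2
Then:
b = -2/3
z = 1/3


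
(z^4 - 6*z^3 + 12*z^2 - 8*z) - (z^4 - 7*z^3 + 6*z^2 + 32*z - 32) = z^3 + 6*z^2 - 40*z + 32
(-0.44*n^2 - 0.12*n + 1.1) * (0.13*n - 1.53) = -0.0572*n^3 + 0.6576*n^2 + 0.3266*n - 1.683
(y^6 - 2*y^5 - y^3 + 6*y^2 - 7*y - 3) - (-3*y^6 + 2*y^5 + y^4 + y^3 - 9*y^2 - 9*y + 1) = 4*y^6 - 4*y^5 - y^4 - 2*y^3 + 15*y^2 + 2*y - 4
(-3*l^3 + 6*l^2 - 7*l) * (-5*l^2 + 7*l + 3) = 15*l^5 - 51*l^4 + 68*l^3 - 31*l^2 - 21*l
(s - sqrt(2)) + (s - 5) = 2*s - 5 - sqrt(2)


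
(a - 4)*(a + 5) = a^2 + a - 20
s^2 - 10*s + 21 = (s - 7)*(s - 3)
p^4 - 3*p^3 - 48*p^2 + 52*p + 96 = (p - 8)*(p - 2)*(p + 1)*(p + 6)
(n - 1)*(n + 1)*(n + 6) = n^3 + 6*n^2 - n - 6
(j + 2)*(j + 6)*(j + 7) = j^3 + 15*j^2 + 68*j + 84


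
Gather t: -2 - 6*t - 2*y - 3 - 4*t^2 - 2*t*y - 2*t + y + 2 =-4*t^2 + t*(-2*y - 8) - y - 3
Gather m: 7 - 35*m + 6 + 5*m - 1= 12 - 30*m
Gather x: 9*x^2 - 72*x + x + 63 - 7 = 9*x^2 - 71*x + 56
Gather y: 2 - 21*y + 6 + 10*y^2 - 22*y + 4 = 10*y^2 - 43*y + 12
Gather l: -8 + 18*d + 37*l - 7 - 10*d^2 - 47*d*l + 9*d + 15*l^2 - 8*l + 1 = -10*d^2 + 27*d + 15*l^2 + l*(29 - 47*d) - 14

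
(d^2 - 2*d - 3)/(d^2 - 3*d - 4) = (d - 3)/(d - 4)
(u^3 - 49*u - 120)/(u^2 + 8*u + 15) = u - 8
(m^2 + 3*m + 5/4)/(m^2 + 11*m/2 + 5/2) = (m + 5/2)/(m + 5)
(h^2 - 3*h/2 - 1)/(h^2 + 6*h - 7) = (h^2 - 3*h/2 - 1)/(h^2 + 6*h - 7)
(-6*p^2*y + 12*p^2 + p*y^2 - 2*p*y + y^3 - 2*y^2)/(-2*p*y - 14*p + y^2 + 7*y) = (3*p*y - 6*p + y^2 - 2*y)/(y + 7)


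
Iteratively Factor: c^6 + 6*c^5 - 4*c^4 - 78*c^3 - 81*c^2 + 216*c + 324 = (c + 2)*(c^5 + 4*c^4 - 12*c^3 - 54*c^2 + 27*c + 162) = (c - 2)*(c + 2)*(c^4 + 6*c^3 - 54*c - 81) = (c - 3)*(c - 2)*(c + 2)*(c^3 + 9*c^2 + 27*c + 27) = (c - 3)*(c - 2)*(c + 2)*(c + 3)*(c^2 + 6*c + 9) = (c - 3)*(c - 2)*(c + 2)*(c + 3)^2*(c + 3)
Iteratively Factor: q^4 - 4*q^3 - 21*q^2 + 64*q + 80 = (q - 4)*(q^3 - 21*q - 20) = (q - 5)*(q - 4)*(q^2 + 5*q + 4) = (q - 5)*(q - 4)*(q + 1)*(q + 4)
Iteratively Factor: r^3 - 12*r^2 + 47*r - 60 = (r - 5)*(r^2 - 7*r + 12) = (r - 5)*(r - 3)*(r - 4)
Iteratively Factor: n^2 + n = (n + 1)*(n)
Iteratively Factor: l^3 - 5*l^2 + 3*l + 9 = (l - 3)*(l^2 - 2*l - 3) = (l - 3)*(l + 1)*(l - 3)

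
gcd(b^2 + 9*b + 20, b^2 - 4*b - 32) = b + 4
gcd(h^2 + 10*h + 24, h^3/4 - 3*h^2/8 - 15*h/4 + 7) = h + 4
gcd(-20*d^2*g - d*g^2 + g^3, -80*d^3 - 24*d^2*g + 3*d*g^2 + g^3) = 20*d^2 + d*g - g^2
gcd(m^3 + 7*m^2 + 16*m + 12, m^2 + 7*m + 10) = m + 2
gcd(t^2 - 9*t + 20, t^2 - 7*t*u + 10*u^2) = 1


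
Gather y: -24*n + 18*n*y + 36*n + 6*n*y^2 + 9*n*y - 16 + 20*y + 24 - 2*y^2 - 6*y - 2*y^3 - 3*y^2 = 12*n - 2*y^3 + y^2*(6*n - 5) + y*(27*n + 14) + 8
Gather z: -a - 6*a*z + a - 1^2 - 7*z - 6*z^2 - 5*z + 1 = -6*z^2 + z*(-6*a - 12)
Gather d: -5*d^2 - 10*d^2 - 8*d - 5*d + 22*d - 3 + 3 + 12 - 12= -15*d^2 + 9*d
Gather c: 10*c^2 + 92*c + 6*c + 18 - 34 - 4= 10*c^2 + 98*c - 20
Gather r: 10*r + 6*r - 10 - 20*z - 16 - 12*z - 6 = 16*r - 32*z - 32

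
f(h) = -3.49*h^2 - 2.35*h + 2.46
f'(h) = -6.98*h - 2.35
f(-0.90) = 1.75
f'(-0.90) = 3.93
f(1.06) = -3.95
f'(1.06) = -9.75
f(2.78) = -31.05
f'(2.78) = -21.75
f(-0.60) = 2.61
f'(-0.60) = 1.84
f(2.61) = -27.45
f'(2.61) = -20.57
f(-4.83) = -67.61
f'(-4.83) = 31.36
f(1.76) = -12.49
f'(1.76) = -14.63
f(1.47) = -8.54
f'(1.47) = -12.61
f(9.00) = -301.38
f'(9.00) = -65.17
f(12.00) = -528.30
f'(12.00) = -86.11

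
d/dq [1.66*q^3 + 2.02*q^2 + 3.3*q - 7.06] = 4.98*q^2 + 4.04*q + 3.3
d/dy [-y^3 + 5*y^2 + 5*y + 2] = -3*y^2 + 10*y + 5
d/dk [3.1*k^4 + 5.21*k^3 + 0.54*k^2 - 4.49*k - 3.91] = 12.4*k^3 + 15.63*k^2 + 1.08*k - 4.49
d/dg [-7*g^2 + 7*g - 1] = 7 - 14*g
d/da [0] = 0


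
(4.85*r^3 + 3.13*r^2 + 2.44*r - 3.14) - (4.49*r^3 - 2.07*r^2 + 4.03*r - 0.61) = 0.359999999999999*r^3 + 5.2*r^2 - 1.59*r - 2.53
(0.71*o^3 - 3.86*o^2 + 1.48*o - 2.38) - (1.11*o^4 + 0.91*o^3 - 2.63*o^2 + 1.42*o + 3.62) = -1.11*o^4 - 0.2*o^3 - 1.23*o^2 + 0.0600000000000001*o - 6.0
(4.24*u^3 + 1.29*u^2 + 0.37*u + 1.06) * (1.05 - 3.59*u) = -15.2216*u^4 - 0.179099999999999*u^3 + 0.0262*u^2 - 3.4169*u + 1.113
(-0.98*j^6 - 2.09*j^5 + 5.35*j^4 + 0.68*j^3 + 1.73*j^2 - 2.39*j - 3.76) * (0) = 0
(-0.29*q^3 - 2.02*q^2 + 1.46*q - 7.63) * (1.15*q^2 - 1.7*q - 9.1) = -0.3335*q^5 - 1.83*q^4 + 7.752*q^3 + 7.1255*q^2 - 0.315*q + 69.433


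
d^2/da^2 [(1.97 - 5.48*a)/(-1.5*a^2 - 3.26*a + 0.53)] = ((3.0*a + 3.26)*(5.48*a - 1.97)*(6.0*a + 6.52) - (49.32*a + 29.8196)*(1.5*a^2 + 3.26*a - 0.53))/(1.5*a^2 + 3.26*a - 0.53)^3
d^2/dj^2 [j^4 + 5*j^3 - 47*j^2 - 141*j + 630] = 12*j^2 + 30*j - 94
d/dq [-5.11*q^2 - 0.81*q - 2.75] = -10.22*q - 0.81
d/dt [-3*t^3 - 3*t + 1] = -9*t^2 - 3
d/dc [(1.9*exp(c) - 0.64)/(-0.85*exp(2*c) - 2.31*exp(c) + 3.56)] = (1.615*exp(2*c) - 1.088*exp(c) + 5.2856)*exp(c)/(0.7225*exp(4*c) + 3.927*exp(3*c) - 0.7159*exp(2*c) - 16.4472*exp(c) + 12.6736)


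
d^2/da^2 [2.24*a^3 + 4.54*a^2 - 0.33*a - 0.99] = 13.44*a + 9.08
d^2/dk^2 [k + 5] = 0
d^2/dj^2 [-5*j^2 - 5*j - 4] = -10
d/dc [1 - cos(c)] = sin(c)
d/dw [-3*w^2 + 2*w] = 2 - 6*w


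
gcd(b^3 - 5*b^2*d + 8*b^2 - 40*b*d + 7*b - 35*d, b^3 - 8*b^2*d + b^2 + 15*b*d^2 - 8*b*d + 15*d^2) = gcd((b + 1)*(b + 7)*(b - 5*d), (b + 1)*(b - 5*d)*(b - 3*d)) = b^2 - 5*b*d + b - 5*d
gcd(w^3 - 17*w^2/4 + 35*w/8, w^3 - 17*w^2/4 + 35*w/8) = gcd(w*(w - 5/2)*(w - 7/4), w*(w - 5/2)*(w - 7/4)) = w^3 - 17*w^2/4 + 35*w/8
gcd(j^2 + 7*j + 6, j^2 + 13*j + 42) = j + 6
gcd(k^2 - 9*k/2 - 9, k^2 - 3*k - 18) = k - 6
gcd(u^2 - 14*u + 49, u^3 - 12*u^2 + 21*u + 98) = u^2 - 14*u + 49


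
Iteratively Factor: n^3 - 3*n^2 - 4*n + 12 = (n - 2)*(n^2 - n - 6) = (n - 3)*(n - 2)*(n + 2)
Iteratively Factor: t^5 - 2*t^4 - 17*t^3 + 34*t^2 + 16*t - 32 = (t + 1)*(t^4 - 3*t^3 - 14*t^2 + 48*t - 32) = (t + 1)*(t + 4)*(t^3 - 7*t^2 + 14*t - 8) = (t - 1)*(t + 1)*(t + 4)*(t^2 - 6*t + 8) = (t - 2)*(t - 1)*(t + 1)*(t + 4)*(t - 4)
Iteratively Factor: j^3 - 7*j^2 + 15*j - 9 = (j - 3)*(j^2 - 4*j + 3) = (j - 3)*(j - 1)*(j - 3)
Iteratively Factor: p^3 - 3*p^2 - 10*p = (p + 2)*(p^2 - 5*p) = p*(p + 2)*(p - 5)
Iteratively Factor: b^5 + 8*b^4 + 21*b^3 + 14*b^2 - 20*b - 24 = (b + 3)*(b^4 + 5*b^3 + 6*b^2 - 4*b - 8) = (b + 2)*(b + 3)*(b^3 + 3*b^2 - 4) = (b + 2)^2*(b + 3)*(b^2 + b - 2) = (b + 2)^3*(b + 3)*(b - 1)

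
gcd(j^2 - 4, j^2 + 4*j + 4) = j + 2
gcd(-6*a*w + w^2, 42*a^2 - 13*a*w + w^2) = -6*a + w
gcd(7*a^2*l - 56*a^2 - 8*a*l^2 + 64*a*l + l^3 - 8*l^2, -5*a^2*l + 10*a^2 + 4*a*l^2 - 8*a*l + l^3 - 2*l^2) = a - l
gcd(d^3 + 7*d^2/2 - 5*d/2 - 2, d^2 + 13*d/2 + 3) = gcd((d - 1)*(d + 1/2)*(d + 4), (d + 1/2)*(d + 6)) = d + 1/2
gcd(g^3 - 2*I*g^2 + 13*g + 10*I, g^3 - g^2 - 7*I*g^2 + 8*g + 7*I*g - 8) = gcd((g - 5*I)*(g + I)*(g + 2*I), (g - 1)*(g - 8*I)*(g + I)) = g + I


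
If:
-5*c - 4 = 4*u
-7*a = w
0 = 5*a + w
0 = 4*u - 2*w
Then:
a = 0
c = -4/5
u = 0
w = 0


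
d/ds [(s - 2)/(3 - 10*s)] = -17/(10*s - 3)^2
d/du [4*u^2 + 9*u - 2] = 8*u + 9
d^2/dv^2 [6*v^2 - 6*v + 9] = 12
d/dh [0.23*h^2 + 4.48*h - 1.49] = 0.46*h + 4.48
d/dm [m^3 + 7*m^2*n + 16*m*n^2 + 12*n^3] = 3*m^2 + 14*m*n + 16*n^2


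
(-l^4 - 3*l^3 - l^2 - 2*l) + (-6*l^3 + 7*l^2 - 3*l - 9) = -l^4 - 9*l^3 + 6*l^2 - 5*l - 9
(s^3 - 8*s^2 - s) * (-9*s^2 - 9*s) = -9*s^5 + 63*s^4 + 81*s^3 + 9*s^2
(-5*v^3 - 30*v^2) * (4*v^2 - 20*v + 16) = -20*v^5 - 20*v^4 + 520*v^3 - 480*v^2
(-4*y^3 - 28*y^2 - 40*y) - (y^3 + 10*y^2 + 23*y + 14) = -5*y^3 - 38*y^2 - 63*y - 14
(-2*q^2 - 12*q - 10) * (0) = 0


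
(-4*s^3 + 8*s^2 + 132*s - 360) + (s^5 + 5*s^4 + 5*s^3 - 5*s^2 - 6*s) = s^5 + 5*s^4 + s^3 + 3*s^2 + 126*s - 360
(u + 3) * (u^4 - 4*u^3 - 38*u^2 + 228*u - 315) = u^5 - u^4 - 50*u^3 + 114*u^2 + 369*u - 945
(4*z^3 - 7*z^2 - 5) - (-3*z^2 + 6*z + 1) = 4*z^3 - 4*z^2 - 6*z - 6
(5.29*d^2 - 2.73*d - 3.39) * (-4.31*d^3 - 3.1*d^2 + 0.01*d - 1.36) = -22.7999*d^5 - 4.6327*d^4 + 23.1268*d^3 + 3.2873*d^2 + 3.6789*d + 4.6104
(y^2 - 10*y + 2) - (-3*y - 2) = y^2 - 7*y + 4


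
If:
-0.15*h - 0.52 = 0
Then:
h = -3.47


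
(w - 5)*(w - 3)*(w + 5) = w^3 - 3*w^2 - 25*w + 75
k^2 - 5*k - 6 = (k - 6)*(k + 1)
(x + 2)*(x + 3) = x^2 + 5*x + 6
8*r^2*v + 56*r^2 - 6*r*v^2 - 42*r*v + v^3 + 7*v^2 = (-4*r + v)*(-2*r + v)*(v + 7)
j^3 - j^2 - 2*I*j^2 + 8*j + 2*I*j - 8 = (j - 1)*(j - 4*I)*(j + 2*I)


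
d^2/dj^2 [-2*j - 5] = 0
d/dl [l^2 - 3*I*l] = 2*l - 3*I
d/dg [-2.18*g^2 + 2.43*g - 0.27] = 2.43 - 4.36*g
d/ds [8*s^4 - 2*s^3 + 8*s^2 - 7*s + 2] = 32*s^3 - 6*s^2 + 16*s - 7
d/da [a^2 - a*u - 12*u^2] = 2*a - u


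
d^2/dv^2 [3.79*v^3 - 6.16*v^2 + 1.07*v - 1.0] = 22.74*v - 12.32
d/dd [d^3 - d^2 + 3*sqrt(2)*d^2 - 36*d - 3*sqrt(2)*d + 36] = 3*d^2 - 2*d + 6*sqrt(2)*d - 36 - 3*sqrt(2)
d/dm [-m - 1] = -1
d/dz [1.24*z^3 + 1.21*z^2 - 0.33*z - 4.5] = 3.72*z^2 + 2.42*z - 0.33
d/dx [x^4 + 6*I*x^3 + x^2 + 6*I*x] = 4*x^3 + 18*I*x^2 + 2*x + 6*I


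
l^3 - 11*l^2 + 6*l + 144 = (l - 8)*(l - 6)*(l + 3)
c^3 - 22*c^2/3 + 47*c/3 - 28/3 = (c - 4)*(c - 7/3)*(c - 1)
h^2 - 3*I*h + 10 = (h - 5*I)*(h + 2*I)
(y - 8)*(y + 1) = y^2 - 7*y - 8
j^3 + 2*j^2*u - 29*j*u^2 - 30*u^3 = (j - 5*u)*(j + u)*(j + 6*u)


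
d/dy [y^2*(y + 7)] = y*(3*y + 14)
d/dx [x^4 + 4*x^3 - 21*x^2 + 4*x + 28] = 4*x^3 + 12*x^2 - 42*x + 4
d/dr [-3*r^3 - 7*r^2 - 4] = r*(-9*r - 14)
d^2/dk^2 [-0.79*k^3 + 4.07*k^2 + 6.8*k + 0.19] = 8.14 - 4.74*k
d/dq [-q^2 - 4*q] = -2*q - 4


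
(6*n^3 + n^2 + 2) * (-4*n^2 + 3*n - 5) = -24*n^5 + 14*n^4 - 27*n^3 - 13*n^2 + 6*n - 10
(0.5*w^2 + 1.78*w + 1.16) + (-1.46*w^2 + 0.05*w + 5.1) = -0.96*w^2 + 1.83*w + 6.26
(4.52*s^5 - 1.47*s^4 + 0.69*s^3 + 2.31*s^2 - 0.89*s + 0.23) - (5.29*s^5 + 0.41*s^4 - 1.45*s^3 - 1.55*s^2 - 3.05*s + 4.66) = -0.77*s^5 - 1.88*s^4 + 2.14*s^3 + 3.86*s^2 + 2.16*s - 4.43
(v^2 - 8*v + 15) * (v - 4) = v^3 - 12*v^2 + 47*v - 60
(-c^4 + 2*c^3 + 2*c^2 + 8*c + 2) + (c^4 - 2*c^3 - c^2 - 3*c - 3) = c^2 + 5*c - 1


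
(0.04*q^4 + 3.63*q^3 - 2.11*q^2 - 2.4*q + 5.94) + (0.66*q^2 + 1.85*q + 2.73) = 0.04*q^4 + 3.63*q^3 - 1.45*q^2 - 0.55*q + 8.67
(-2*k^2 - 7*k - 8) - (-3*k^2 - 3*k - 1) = k^2 - 4*k - 7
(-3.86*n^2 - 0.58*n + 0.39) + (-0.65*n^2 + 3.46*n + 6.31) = -4.51*n^2 + 2.88*n + 6.7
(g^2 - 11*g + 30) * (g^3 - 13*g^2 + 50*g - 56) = g^5 - 24*g^4 + 223*g^3 - 996*g^2 + 2116*g - 1680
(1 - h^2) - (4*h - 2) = -h^2 - 4*h + 3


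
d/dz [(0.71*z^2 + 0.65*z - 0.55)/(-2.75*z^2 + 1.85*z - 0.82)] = (3.101*z^2 - 4.1894*z + 0.4845)/(7.5625*z^4 - 10.175*z^3 + 7.9325*z^2 - 3.034*z + 0.6724)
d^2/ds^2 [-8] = 0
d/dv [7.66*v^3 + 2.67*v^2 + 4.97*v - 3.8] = 22.98*v^2 + 5.34*v + 4.97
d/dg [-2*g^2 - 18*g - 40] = -4*g - 18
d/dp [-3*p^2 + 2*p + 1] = 2 - 6*p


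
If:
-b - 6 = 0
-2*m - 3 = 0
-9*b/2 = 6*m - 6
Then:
No Solution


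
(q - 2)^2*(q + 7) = q^3 + 3*q^2 - 24*q + 28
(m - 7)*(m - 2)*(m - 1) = m^3 - 10*m^2 + 23*m - 14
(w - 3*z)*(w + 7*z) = w^2 + 4*w*z - 21*z^2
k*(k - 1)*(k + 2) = k^3 + k^2 - 2*k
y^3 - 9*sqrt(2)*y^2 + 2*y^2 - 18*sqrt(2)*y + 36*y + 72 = (y + 2)*(y - 6*sqrt(2))*(y - 3*sqrt(2))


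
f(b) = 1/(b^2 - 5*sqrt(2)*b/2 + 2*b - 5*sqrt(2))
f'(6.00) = -0.03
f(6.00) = 0.05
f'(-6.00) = 0.01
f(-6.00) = 0.03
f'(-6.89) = 0.01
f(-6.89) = 0.02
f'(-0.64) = 0.09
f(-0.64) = -0.18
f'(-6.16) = 0.01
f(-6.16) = 0.02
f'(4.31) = -0.30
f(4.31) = 0.20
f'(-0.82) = 0.12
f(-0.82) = -0.19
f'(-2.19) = 5.00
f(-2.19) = 0.92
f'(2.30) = -0.11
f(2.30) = -0.19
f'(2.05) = -0.07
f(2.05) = -0.17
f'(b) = (-2*b - 2 + 5*sqrt(2)/2)/(b^2 - 5*sqrt(2)*b/2 + 2*b - 5*sqrt(2))^2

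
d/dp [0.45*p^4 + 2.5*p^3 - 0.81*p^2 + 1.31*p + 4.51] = 1.8*p^3 + 7.5*p^2 - 1.62*p + 1.31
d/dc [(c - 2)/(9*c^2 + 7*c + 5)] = (9*c^2 + 7*c - (c - 2)*(18*c + 7) + 5)/(9*c^2 + 7*c + 5)^2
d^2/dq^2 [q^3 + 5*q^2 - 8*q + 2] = 6*q + 10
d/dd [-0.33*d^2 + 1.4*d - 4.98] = 1.4 - 0.66*d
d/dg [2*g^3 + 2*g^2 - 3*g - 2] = 6*g^2 + 4*g - 3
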